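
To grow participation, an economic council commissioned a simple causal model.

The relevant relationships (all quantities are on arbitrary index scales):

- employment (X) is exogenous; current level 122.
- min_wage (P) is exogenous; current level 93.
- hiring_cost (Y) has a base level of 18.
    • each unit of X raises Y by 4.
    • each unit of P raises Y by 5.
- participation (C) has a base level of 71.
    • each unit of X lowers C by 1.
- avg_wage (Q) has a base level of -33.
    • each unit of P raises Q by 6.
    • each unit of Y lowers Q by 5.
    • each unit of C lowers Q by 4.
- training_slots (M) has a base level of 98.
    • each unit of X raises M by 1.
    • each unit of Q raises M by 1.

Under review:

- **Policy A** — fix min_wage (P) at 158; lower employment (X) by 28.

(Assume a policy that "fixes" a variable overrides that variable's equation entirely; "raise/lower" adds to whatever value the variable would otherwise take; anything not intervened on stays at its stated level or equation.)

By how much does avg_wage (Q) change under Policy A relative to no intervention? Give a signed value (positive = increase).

-787

Baseline:
  X = 122
  P = 93
  Y = 18 + 4·122 + 5·93 = 971
  C = 71 − 122 = -51
  Q = -33 + 6·93 − 5·971 − 4·(-51) = -4126
Policy A (P := 158, X − 28):
  X = 122 − 28 = 94
  P = 158
  Y = 18 + 4·94 + 5·158 = 1184
  C = 71 − 94 = -23
  Q = -33 + 6·158 − 5·1184 − 4·(-23) = -4913
Change in Q: -4913 − (-4126) = -787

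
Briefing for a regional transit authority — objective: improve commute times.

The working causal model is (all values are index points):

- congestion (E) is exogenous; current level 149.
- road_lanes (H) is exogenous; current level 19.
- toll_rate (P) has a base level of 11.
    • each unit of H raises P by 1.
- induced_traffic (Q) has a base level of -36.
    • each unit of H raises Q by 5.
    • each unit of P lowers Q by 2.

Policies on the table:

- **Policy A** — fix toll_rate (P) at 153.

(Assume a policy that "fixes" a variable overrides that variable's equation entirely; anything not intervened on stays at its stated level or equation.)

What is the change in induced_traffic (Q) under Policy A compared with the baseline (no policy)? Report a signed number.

Baseline:
  H = 19
  P = 11 + 19 = 30
  Q = -36 + 5·19 − 2·30 = -1
Policy A (P := 153):
  H = 19
  P = 153
  Q = -36 + 5·19 − 2·153 = -247
Change in Q: -247 − (-1) = -246

-246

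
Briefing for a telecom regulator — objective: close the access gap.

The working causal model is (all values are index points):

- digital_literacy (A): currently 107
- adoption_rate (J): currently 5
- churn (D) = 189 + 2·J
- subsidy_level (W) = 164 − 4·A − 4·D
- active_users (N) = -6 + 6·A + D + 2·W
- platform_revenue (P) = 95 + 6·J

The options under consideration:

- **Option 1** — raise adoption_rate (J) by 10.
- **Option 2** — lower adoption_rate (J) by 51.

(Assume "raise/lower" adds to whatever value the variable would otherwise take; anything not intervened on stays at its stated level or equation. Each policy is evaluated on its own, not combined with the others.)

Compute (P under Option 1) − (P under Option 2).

Option 1 (J + 10):
  J = 5 + 10 = 15
  P = 95 + 6·15 = 185
Option 2 (J − 51):
  J = 5 − 51 = -46
  P = 95 + 6·(-46) = -181
P: 185 − (-181) = 366

366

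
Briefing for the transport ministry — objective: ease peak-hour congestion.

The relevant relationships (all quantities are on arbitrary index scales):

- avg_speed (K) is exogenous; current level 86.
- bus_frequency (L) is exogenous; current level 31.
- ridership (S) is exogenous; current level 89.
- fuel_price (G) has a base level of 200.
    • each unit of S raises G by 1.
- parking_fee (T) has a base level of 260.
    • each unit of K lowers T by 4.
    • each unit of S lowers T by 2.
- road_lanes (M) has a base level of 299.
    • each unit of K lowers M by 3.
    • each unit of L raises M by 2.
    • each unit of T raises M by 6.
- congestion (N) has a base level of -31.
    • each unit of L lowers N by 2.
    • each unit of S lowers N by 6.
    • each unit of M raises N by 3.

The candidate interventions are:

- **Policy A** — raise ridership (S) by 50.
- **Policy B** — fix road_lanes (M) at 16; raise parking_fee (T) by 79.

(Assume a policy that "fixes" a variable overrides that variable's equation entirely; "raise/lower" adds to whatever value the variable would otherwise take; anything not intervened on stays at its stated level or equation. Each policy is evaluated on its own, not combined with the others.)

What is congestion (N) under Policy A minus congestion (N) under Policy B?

Policy A (S + 50):
  K = 86
  L = 31
  S = 89 + 50 = 139
  T = 260 − 4·86 − 2·139 = -362
  M = 299 − 3·86 + 2·31 + 6·(-362) = -2069
  N = -31 − 2·31 − 6·139 + 3·(-2069) = -7134
Policy B (M := 16, T + 79):
  K = 86
  L = 31
  S = 89
  T = 260 − 4·86 − 2·89 (+79 from intervention) = -183
  M = 16
  N = -31 − 2·31 − 6·89 + 3·16 = -579
N: -7134 − (-579) = -6555

-6555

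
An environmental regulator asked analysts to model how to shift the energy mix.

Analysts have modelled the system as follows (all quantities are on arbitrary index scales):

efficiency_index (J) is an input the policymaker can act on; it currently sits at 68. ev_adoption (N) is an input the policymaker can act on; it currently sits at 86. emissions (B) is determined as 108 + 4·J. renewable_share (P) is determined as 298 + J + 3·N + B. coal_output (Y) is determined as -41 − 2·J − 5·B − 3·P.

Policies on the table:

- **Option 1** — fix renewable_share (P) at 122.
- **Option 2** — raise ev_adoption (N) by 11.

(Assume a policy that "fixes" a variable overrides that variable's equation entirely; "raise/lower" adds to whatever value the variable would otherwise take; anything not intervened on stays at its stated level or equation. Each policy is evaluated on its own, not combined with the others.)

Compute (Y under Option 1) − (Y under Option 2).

2745

Option 1 (P := 122):
  J = 68
  N = 86
  B = 108 + 4·68 = 380
  P = 122
  Y = -41 − 2·68 − 5·380 − 3·122 = -2443
Option 2 (N + 11):
  J = 68
  N = 86 + 11 = 97
  B = 108 + 4·68 = 380
  P = 298 + 68 + 3·97 + 380 = 1037
  Y = -41 − 2·68 − 5·380 − 3·1037 = -5188
Y: -2443 − (-5188) = 2745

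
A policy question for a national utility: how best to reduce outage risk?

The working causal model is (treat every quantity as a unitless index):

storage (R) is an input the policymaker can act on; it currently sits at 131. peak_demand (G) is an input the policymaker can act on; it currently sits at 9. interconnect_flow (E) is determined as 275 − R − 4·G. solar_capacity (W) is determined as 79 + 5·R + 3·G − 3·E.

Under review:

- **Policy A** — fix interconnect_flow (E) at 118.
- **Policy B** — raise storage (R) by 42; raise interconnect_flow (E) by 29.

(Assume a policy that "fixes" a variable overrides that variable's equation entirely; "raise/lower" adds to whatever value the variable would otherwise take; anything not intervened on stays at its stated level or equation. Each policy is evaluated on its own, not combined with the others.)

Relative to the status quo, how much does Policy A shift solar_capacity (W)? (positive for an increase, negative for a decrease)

-30

Baseline:
  R = 131
  G = 9
  E = 275 − 131 − 4·9 = 108
  W = 79 + 5·131 + 3·9 − 3·108 = 437
Policy A (E := 118):
  R = 131
  G = 9
  E = 118
  W = 79 + 5·131 + 3·9 − 3·118 = 407
Change in W: 407 − 437 = -30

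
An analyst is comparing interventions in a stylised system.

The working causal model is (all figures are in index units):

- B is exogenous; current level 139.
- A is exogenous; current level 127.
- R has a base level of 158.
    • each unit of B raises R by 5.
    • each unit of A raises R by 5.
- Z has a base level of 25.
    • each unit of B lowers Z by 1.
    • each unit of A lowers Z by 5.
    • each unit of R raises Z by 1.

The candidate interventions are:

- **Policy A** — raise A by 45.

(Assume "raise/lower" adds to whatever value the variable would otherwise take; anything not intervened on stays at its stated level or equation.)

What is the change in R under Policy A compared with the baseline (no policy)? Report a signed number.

225

Baseline:
  B = 139
  A = 127
  R = 158 + 5·139 + 5·127 = 1488
Policy A (A + 45):
  B = 139
  A = 127 + 45 = 172
  R = 158 + 5·139 + 5·172 = 1713
Change in R: 1713 − 1488 = 225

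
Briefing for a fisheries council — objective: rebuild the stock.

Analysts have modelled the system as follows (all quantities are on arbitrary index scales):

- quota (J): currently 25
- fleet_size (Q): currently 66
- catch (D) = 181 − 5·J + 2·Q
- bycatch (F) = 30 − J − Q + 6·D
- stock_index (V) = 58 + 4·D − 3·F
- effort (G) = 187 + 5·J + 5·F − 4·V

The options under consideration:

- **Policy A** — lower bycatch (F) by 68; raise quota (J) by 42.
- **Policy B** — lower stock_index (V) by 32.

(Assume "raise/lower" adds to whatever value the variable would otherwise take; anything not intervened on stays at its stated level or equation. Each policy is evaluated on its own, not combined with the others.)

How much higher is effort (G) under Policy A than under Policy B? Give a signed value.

Policy A (F − 68, J + 42):
  J = 25 + 42 = 67
  Q = 66
  D = 181 − 5·67 + 2·66 = -22
  F = 30 − 67 − 66 + 6·(-22) (−68 from intervention) = -303
  V = 58 + 4·(-22) − 3·(-303) = 879
  G = 187 + 5·67 + 5·(-303) − 4·879 = -4509
Policy B (V − 32):
  J = 25
  Q = 66
  D = 181 − 5·25 + 2·66 = 188
  F = 30 − 25 − 66 + 6·188 = 1067
  V = 58 + 4·188 − 3·1067 (−32 from intervention) = -2423
  G = 187 + 5·25 + 5·1067 − 4·(-2423) = 15339
G: -4509 − 15339 = -19848

-19848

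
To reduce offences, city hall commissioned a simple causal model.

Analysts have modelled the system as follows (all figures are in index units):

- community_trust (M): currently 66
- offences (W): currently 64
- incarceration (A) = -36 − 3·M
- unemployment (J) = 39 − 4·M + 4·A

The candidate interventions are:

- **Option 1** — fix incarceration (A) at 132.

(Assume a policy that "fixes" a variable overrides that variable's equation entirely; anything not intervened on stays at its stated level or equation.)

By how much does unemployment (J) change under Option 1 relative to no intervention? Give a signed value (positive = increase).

Baseline:
  M = 66
  A = -36 − 3·66 = -234
  J = 39 − 4·66 + 4·(-234) = -1161
Option 1 (A := 132):
  M = 66
  A = 132
  J = 39 − 4·66 + 4·132 = 303
Change in J: 303 − (-1161) = 1464

1464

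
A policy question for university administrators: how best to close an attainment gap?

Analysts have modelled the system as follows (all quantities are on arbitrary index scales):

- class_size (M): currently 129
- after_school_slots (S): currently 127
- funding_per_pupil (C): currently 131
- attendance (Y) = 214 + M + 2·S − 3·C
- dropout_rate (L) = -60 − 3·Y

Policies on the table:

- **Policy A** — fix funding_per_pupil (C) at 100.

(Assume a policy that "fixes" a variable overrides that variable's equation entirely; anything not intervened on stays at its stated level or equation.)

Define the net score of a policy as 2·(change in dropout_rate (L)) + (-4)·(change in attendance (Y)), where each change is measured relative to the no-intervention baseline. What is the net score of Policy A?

Baseline:
  M = 129
  S = 127
  C = 131
  Y = 214 + 129 + 2·127 − 3·131 = 204
  L = -60 − 3·204 = -672
Policy A (C := 100):
  M = 129
  S = 127
  C = 100
  Y = 214 + 129 + 2·127 − 3·100 = 297
  L = -60 − 3·297 = -951
ΔL = -951 − (-672) = -279; ΔY = 297 − 204 = 93
Score = 2·(-279) + (-4)·93 = -930

-930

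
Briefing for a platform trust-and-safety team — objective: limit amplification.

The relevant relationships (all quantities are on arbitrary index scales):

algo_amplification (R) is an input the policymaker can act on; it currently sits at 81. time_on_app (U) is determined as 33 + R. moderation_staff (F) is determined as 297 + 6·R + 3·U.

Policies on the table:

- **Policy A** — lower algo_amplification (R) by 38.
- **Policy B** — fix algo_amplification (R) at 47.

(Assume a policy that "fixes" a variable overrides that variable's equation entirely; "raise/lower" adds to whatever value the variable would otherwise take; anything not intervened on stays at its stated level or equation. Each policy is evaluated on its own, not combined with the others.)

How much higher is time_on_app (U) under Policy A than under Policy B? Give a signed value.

-4

Policy A (R − 38):
  R = 81 − 38 = 43
  U = 33 + 43 = 76
Policy B (R := 47):
  R = 47
  U = 33 + 47 = 80
U: 76 − 80 = -4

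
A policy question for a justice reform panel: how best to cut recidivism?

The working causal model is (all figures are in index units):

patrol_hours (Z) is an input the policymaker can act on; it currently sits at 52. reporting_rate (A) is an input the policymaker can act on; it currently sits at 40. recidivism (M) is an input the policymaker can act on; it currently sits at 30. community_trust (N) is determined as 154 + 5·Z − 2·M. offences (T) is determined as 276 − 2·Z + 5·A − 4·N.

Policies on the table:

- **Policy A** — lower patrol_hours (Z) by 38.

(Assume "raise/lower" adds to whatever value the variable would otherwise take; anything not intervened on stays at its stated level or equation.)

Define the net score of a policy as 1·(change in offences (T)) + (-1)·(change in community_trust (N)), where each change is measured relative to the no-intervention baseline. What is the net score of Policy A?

1026

Baseline:
  Z = 52
  A = 40
  M = 30
  N = 154 + 5·52 − 2·30 = 354
  T = 276 − 2·52 + 5·40 − 4·354 = -1044
Policy A (Z − 38):
  Z = 52 − 38 = 14
  A = 40
  M = 30
  N = 154 + 5·14 − 2·30 = 164
  T = 276 − 2·14 + 5·40 − 4·164 = -208
ΔT = -208 − (-1044) = 836; ΔN = 164 − 354 = -190
Score = 1·836 + (-1)·(-190) = 1026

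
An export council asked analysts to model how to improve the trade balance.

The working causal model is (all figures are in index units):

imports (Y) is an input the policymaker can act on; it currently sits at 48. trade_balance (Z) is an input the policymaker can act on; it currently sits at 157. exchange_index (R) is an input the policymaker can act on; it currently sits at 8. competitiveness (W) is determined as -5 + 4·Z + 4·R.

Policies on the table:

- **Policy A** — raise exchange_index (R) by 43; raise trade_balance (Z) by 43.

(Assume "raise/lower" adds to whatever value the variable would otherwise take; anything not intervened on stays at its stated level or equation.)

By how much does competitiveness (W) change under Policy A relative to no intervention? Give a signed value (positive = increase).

344

Baseline:
  Z = 157
  R = 8
  W = -5 + 4·157 + 4·8 = 655
Policy A (R + 43, Z + 43):
  Z = 157 + 43 = 200
  R = 8 + 43 = 51
  W = -5 + 4·200 + 4·51 = 999
Change in W: 999 − 655 = 344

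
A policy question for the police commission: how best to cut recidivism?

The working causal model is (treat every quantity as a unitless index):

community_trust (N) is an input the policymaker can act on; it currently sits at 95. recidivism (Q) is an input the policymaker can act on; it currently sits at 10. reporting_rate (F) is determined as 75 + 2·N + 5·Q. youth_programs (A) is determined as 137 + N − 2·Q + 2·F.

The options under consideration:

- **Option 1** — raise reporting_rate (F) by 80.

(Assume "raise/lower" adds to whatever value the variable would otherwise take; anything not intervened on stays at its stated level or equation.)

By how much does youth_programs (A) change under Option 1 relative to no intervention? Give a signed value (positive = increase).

160

Baseline:
  N = 95
  Q = 10
  F = 75 + 2·95 + 5·10 = 315
  A = 137 + 95 − 2·10 + 2·315 = 842
Option 1 (F + 80):
  N = 95
  Q = 10
  F = 75 + 2·95 + 5·10 (+80 from intervention) = 395
  A = 137 + 95 − 2·10 + 2·395 = 1002
Change in A: 1002 − 842 = 160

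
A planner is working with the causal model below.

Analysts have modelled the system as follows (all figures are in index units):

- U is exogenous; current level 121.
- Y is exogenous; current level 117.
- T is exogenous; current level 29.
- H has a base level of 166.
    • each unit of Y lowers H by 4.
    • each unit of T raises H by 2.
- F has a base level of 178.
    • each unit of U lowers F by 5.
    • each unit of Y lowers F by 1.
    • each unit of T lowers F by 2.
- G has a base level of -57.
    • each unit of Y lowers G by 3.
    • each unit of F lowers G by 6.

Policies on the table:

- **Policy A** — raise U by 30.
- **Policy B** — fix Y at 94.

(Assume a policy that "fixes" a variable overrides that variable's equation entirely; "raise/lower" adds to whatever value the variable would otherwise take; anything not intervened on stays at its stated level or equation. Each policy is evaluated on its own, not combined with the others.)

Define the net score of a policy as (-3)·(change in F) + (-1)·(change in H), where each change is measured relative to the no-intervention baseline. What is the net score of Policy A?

450

Baseline:
  U = 121
  Y = 117
  T = 29
  H = 166 − 4·117 + 2·29 = -244
  F = 178 − 5·121 − 117 − 2·29 = -602
Policy A (U + 30):
  U = 121 + 30 = 151
  Y = 117
  T = 29
  H = 166 − 4·117 + 2·29 = -244
  F = 178 − 5·151 − 117 − 2·29 = -752
ΔF = -752 − (-602) = -150; ΔH = -244 − (-244) = 0
Score = (-3)·(-150) + (-1)·0 = 450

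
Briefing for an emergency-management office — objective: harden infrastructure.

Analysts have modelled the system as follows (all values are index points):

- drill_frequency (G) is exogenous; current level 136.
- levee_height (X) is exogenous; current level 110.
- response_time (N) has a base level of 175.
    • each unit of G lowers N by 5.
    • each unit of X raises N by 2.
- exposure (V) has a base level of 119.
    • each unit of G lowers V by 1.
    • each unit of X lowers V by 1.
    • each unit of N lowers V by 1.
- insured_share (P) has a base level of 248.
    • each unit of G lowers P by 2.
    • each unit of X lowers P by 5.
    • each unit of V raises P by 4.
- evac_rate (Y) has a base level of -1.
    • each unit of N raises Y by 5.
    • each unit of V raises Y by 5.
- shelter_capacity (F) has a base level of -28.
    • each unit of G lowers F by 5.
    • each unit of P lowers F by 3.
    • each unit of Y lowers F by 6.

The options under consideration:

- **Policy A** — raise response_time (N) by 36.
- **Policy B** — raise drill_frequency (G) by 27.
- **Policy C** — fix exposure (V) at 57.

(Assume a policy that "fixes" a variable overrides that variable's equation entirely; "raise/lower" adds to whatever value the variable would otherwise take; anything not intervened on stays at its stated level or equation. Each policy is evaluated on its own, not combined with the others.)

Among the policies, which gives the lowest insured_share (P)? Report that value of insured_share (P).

Policy A (N + 36):
  G = 136
  X = 110
  N = 175 − 5·136 + 2·110 (+36 from intervention) = -249
  V = 119 − 136 − 110 − (-249) = 122
  P = 248 − 2·136 − 5·110 + 4·122 = -86
Policy B (G + 27):
  G = 136 + 27 = 163
  X = 110
  N = 175 − 5·163 + 2·110 = -420
  V = 119 − 163 − 110 − (-420) = 266
  P = 248 − 2·163 − 5·110 + 4·266 = 436
Policy C (V := 57):
  G = 136
  X = 110
  N = 175 − 5·136 + 2·110 = -285
  V = 57
  P = 248 − 2·136 − 5·110 + 4·57 = -346
Comparing — Policy A: P=-86, Policy B: P=436, Policy C: P=-346. Lowest is -346 (Policy C).

-346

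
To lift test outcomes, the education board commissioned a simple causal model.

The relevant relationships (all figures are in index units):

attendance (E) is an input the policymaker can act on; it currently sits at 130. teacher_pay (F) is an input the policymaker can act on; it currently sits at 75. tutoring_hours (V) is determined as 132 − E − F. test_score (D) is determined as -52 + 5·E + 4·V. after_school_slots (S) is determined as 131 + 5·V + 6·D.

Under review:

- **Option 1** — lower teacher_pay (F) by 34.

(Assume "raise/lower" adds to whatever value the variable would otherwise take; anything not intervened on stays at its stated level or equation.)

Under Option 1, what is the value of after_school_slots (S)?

2588

Option 1 (F − 34):
  E = 130
  F = 75 − 34 = 41
  V = 132 − 130 − 41 = -39
  D = -52 + 5·130 + 4·(-39) = 442
  S = 131 + 5·(-39) + 6·442 = 2588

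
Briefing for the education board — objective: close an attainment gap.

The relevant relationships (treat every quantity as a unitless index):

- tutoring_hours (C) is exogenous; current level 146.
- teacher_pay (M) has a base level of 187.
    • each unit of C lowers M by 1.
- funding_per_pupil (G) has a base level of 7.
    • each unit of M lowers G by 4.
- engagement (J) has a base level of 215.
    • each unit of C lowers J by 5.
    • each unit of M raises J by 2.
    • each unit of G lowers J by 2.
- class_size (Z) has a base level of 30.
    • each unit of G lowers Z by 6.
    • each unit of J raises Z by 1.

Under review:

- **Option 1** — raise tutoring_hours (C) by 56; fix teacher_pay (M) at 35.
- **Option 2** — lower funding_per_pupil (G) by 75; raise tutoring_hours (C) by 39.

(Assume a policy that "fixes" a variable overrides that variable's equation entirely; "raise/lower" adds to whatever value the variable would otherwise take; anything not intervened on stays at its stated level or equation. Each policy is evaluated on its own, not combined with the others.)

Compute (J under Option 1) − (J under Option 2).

95

Option 1 (C + 56, M := 35):
  C = 146 + 56 = 202
  M = 35
  G = 7 − 4·35 = -133
  J = 215 − 5·202 + 2·35 − 2·(-133) = -459
Option 2 (G − 75, C + 39):
  C = 146 + 39 = 185
  M = 187 − 185 = 2
  G = 7 − 4·2 (−75 from intervention) = -76
  J = 215 − 5·185 + 2·2 − 2·(-76) = -554
J: -459 − (-554) = 95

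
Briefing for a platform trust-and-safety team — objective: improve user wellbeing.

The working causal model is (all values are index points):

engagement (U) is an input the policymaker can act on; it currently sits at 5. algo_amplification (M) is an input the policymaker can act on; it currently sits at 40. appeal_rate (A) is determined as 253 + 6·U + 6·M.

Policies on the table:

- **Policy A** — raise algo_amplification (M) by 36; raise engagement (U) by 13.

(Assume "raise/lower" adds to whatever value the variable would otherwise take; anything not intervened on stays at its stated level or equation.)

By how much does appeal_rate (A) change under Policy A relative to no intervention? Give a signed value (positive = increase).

294

Baseline:
  U = 5
  M = 40
  A = 253 + 6·5 + 6·40 = 523
Policy A (M + 36, U + 13):
  U = 5 + 13 = 18
  M = 40 + 36 = 76
  A = 253 + 6·18 + 6·76 = 817
Change in A: 817 − 523 = 294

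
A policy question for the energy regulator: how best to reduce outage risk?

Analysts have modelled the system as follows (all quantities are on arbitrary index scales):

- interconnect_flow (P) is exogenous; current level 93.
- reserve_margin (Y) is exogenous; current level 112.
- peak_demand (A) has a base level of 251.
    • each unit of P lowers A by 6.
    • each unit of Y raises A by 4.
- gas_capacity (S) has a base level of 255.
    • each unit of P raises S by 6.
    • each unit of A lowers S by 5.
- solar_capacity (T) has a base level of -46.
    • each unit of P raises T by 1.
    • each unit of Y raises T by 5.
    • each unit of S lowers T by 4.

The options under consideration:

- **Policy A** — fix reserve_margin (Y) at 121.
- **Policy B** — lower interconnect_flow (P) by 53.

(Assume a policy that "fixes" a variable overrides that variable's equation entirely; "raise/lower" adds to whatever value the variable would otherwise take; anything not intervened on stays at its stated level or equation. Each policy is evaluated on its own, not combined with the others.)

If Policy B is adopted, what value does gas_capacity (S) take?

Policy B (P − 53):
  P = 93 − 53 = 40
  Y = 112
  A = 251 − 6·40 + 4·112 = 459
  S = 255 + 6·40 − 5·459 = -1800

-1800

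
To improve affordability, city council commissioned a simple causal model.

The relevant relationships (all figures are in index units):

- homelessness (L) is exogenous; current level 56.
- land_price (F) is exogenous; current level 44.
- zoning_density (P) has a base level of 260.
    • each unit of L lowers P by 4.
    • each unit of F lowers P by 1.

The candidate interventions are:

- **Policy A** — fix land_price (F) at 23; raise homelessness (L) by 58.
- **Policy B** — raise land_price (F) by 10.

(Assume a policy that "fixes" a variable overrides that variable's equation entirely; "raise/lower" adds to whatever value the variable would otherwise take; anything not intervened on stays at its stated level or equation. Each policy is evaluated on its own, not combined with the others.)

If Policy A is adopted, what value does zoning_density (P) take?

-219

Policy A (F := 23, L + 58):
  L = 56 + 58 = 114
  F = 23
  P = 260 − 4·114 − 23 = -219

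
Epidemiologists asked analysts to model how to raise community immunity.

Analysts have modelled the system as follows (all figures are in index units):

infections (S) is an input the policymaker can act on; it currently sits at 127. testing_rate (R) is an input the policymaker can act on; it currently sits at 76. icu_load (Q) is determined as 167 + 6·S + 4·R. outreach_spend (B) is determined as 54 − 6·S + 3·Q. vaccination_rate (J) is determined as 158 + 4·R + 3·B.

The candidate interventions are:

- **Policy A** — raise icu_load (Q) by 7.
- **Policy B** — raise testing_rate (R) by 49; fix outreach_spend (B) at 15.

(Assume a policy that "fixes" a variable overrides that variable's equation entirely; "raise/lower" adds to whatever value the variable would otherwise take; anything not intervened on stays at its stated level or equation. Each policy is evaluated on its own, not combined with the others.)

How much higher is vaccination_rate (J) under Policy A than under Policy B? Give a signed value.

Policy A (Q + 7):
  S = 127
  R = 76
  Q = 167 + 6·127 + 4·76 (+7 from intervention) = 1240
  B = 54 − 6·127 + 3·1240 = 3012
  J = 158 + 4·76 + 3·3012 = 9498
Policy B (R + 49, B := 15):
  S = 127
  R = 76 + 49 = 125
  Q = 167 + 6·127 + 4·125 = 1429
  B = 15
  J = 158 + 4·125 + 3·15 = 703
J: 9498 − 703 = 8795

8795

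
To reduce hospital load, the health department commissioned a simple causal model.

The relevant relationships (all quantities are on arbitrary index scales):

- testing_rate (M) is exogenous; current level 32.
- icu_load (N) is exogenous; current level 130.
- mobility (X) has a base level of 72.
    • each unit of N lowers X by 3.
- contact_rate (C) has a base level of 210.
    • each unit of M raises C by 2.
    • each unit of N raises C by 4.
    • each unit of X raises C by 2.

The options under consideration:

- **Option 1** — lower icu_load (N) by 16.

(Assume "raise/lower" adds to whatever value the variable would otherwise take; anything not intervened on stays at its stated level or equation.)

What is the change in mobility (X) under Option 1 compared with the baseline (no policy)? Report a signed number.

48

Baseline:
  N = 130
  X = 72 − 3·130 = -318
Option 1 (N − 16):
  N = 130 − 16 = 114
  X = 72 − 3·114 = -270
Change in X: -270 − (-318) = 48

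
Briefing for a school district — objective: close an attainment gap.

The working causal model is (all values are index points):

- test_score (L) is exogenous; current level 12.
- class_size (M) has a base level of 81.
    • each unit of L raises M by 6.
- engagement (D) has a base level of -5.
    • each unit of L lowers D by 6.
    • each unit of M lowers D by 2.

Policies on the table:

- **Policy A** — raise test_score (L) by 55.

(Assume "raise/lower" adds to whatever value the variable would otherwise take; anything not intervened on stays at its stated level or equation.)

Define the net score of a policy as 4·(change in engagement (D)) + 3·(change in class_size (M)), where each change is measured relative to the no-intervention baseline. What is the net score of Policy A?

-2970

Baseline:
  L = 12
  M = 81 + 6·12 = 153
  D = -5 − 6·12 − 2·153 = -383
Policy A (L + 55):
  L = 12 + 55 = 67
  M = 81 + 6·67 = 483
  D = -5 − 6·67 − 2·483 = -1373
ΔD = -1373 − (-383) = -990; ΔM = 483 − 153 = 330
Score = 4·(-990) + 3·330 = -2970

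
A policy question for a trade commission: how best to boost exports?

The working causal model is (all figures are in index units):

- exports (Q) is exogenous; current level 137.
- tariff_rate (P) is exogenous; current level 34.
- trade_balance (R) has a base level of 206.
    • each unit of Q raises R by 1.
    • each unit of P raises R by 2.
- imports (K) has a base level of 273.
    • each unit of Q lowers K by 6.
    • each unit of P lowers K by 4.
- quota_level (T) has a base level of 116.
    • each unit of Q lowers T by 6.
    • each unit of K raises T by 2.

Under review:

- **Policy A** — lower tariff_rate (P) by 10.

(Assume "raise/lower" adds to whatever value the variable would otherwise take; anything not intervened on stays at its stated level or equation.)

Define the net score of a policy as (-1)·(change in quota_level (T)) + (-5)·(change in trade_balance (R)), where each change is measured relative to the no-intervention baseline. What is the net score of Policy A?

Baseline:
  Q = 137
  P = 34
  R = 206 + 137 + 2·34 = 411
  K = 273 − 6·137 − 4·34 = -685
  T = 116 − 6·137 + 2·(-685) = -2076
Policy A (P − 10):
  Q = 137
  P = 34 − 10 = 24
  R = 206 + 137 + 2·24 = 391
  K = 273 − 6·137 − 4·24 = -645
  T = 116 − 6·137 + 2·(-645) = -1996
ΔT = -1996 − (-2076) = 80; ΔR = 391 − 411 = -20
Score = (-1)·80 + (-5)·(-20) = 20

20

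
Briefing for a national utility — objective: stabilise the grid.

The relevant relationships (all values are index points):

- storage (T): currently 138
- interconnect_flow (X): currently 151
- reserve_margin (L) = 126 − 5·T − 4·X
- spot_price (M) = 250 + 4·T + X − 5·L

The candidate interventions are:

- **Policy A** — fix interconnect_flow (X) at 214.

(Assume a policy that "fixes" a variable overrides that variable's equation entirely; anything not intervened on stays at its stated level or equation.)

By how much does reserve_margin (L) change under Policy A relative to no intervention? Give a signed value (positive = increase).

Baseline:
  T = 138
  X = 151
  L = 126 − 5·138 − 4·151 = -1168
Policy A (X := 214):
  T = 138
  X = 214
  L = 126 − 5·138 − 4·214 = -1420
Change in L: -1420 − (-1168) = -252

-252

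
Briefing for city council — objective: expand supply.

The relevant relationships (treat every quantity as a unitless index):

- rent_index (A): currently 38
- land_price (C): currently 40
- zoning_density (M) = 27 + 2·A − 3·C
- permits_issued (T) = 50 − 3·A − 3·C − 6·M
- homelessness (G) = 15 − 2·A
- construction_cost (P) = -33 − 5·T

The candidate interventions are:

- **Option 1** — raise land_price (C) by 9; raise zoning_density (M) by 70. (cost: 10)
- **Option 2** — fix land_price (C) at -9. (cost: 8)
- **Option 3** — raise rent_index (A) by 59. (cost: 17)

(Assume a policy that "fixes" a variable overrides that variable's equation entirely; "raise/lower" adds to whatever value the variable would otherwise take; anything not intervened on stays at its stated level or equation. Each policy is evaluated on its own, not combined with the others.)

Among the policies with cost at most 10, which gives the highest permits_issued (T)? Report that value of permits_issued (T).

Option 1 (C + 9, M + 70):
  A = 38
  C = 40 + 9 = 49
  M = 27 + 2·38 − 3·49 (+70 from intervention) = 26
  T = 50 − 3·38 − 3·49 − 6·26 = -367
Option 2 (C := -9):
  A = 38
  C = -9
  M = 27 + 2·38 − 3·(-9) = 130
  T = 50 − 3·38 − 3·(-9) − 6·130 = -817
Comparing — Option 1: T=-367, Option 2: T=-817. Highest is -367 (Option 1).

-367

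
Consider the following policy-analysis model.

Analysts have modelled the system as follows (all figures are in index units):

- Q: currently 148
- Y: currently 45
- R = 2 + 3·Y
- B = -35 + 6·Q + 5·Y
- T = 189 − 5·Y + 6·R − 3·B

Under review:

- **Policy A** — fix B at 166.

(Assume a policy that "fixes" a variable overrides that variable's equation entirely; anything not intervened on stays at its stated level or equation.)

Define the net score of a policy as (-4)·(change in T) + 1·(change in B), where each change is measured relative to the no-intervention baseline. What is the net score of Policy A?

-11856

Baseline:
  Q = 148
  Y = 45
  R = 2 + 3·45 = 137
  B = -35 + 6·148 + 5·45 = 1078
  T = 189 − 5·45 + 6·137 − 3·1078 = -2448
Policy A (B := 166):
  Q = 148
  Y = 45
  R = 2 + 3·45 = 137
  B = 166
  T = 189 − 5·45 + 6·137 − 3·166 = 288
ΔT = 288 − (-2448) = 2736; ΔB = 166 − 1078 = -912
Score = (-4)·2736 + 1·(-912) = -11856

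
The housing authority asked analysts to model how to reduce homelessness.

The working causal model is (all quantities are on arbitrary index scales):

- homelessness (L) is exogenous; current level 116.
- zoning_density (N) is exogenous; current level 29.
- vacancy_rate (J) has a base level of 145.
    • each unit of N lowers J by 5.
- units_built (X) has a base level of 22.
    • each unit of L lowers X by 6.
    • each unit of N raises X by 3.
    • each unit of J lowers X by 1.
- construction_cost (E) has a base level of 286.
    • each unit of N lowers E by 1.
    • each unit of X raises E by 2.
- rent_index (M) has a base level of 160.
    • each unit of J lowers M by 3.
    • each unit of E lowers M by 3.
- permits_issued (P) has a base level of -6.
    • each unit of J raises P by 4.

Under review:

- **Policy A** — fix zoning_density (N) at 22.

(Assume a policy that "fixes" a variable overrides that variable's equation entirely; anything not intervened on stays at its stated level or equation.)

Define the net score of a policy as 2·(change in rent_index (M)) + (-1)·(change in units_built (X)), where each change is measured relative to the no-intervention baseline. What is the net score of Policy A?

Baseline:
  L = 116
  N = 29
  J = 145 − 5·29 = 0
  X = 22 − 6·116 + 3·29 − 0 = -587
  E = 286 − 29 + 2·(-587) = -917
  M = 160 − 3·0 − 3·(-917) = 2911
Policy A (N := 22):
  L = 116
  N = 22
  J = 145 − 5·22 = 35
  X = 22 − 6·116 + 3·22 − 35 = -643
  E = 286 − 22 + 2·(-643) = -1022
  M = 160 − 3·35 − 3·(-1022) = 3121
ΔM = 3121 − 2911 = 210; ΔX = -643 − (-587) = -56
Score = 2·210 + (-1)·(-56) = 476

476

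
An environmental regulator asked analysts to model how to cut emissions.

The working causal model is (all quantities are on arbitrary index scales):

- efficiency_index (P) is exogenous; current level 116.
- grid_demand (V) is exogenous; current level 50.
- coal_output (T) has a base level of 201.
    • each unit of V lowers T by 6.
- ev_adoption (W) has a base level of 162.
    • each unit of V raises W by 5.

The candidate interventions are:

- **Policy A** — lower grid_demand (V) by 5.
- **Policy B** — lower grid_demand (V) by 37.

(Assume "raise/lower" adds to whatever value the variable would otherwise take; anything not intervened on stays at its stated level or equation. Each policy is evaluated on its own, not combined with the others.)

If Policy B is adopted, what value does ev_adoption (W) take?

Policy B (V − 37):
  V = 50 − 37 = 13
  W = 162 + 5·13 = 227

227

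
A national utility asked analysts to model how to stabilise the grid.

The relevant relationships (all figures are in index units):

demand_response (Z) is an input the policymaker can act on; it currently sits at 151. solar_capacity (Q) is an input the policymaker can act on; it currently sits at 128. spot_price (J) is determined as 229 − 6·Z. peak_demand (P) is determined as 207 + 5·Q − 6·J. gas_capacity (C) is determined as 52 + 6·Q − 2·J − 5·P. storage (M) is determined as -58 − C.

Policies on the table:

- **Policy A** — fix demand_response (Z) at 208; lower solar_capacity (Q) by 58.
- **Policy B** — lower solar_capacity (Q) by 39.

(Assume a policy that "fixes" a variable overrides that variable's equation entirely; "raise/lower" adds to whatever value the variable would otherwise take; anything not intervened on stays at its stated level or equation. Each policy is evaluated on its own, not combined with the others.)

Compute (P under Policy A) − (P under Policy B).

1957

Policy A (Z := 208, Q − 58):
  Z = 208
  Q = 128 − 58 = 70
  J = 229 − 6·208 = -1019
  P = 207 + 5·70 − 6·(-1019) = 6671
Policy B (Q − 39):
  Z = 151
  Q = 128 − 39 = 89
  J = 229 − 6·151 = -677
  P = 207 + 5·89 − 6·(-677) = 4714
P: 6671 − 4714 = 1957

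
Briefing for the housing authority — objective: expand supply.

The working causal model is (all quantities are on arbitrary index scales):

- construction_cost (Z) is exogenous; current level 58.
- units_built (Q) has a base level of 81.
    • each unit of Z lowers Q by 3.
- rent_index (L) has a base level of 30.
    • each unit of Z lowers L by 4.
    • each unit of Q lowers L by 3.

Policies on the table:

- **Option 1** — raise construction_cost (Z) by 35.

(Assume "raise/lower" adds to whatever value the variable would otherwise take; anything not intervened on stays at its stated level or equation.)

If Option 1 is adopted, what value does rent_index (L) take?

252

Option 1 (Z + 35):
  Z = 58 + 35 = 93
  Q = 81 − 3·93 = -198
  L = 30 − 4·93 − 3·(-198) = 252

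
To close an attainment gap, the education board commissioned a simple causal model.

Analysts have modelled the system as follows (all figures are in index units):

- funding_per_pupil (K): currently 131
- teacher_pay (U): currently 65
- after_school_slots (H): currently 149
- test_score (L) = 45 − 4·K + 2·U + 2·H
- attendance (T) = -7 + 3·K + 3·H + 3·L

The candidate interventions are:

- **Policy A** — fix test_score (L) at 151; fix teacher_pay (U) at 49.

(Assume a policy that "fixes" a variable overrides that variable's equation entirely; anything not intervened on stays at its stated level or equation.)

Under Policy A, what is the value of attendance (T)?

1286

Policy A (L := 151, U := 49):
  K = 131
  U = 49
  H = 149
  L = 151
  T = -7 + 3·131 + 3·149 + 3·151 = 1286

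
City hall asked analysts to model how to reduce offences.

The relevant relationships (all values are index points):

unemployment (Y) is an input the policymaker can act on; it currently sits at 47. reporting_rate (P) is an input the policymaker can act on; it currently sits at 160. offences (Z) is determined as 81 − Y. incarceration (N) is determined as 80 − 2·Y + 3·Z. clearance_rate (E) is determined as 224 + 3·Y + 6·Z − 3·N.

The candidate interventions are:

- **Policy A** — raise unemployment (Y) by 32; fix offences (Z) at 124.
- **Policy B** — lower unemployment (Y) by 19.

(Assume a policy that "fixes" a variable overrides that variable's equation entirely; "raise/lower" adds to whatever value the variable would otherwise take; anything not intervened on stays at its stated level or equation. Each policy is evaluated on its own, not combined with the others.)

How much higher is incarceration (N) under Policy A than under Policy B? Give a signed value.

111

Policy A (Y + 32, Z := 124):
  Y = 47 + 32 = 79
  Z = 124
  N = 80 − 2·79 + 3·124 = 294
Policy B (Y − 19):
  Y = 47 − 19 = 28
  Z = 81 − 28 = 53
  N = 80 − 2·28 + 3·53 = 183
N: 294 − 183 = 111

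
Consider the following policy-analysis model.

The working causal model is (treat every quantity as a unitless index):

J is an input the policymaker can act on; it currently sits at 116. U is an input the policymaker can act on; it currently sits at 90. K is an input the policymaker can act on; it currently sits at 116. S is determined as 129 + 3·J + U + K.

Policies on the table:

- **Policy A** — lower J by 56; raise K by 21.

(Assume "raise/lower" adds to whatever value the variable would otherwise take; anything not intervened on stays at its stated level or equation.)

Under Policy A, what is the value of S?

Policy A (J − 56, K + 21):
  J = 116 − 56 = 60
  U = 90
  K = 116 + 21 = 137
  S = 129 + 3·60 + 90 + 137 = 536

536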